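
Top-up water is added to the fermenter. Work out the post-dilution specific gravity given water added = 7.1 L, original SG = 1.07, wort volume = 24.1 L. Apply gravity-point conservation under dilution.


SG_new = 1 + (SG_old − 1)·V_old/(V_old + V_water)
pts = (1.07 − 1)·1000·24.1/(24.1 + 7.1) = 54.0705
SG_new = 1 + 54.0705/1000

1.0541


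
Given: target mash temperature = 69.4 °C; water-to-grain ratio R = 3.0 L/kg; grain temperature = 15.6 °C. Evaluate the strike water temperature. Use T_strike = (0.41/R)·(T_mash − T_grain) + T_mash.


T_strike = (0.41/3.0)·(69.4 − 15.6) + 69.4

76.7527 °C


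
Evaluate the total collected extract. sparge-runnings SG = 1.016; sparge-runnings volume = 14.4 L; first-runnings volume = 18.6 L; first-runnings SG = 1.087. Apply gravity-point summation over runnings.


total = Σ (SG_i − 1)·1000·V_i
first = (1.087 − 1)·1000·18.6 = 1618.2000
sparge = (1.016 − 1)·1000·14.4 = 230.4000
total = 1618.2000 + 230.4000

1848.6000 gravity·L


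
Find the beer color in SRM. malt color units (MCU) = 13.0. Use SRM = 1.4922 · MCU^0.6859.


SRM = 1.4922 · 13.0^0.6859

8.6672 SRM


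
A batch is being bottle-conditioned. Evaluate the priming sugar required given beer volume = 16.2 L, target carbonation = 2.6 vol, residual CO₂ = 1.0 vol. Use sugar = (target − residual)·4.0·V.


sugar = (2.6 − 1.0)·4.0·16.2

103.6800 g


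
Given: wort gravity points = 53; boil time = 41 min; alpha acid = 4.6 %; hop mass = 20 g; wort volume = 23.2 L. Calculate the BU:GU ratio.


U = 1.65·0.000125^(GP/1000)·(1−e^(−0.04t))/4.15;  IBU = (α/100)·m·U·1000/V;  BU:GU = IBU/GP
U = 1.65·0.000125^(53/1000)·(1−e^(−0.04·41))/4.15 = 0.1990
IBU = (4.6/100)·20·0.1990·1000/23.2 = 7.8926
BU:GU = 7.8926/53

0.1489


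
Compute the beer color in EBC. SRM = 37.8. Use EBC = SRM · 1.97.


EBC = 37.8 · 1.97

74.4660 EBC


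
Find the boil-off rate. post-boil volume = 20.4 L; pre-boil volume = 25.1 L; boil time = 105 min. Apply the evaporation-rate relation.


rate = (V_pre − V_post) / (t_min/60)
rate = (25.1 − 20.4) / (105/60)

2.6857 L/hr


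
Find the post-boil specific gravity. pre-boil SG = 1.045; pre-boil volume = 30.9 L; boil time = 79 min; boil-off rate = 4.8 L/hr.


V_post = V_pre − rate·(t/60);  SG_post = 1 + (SG_pre−1)·V_pre/V_post
V_post = 30.9 − 4.8·(79/60) = 24.5800
SG_post = 1 + (1.045 − 1)·30.9/24.5800

1.0566


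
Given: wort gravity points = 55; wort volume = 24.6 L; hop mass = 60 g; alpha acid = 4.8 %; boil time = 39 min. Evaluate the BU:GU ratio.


U = 1.65·0.000125^(GP/1000)·(1−e^(−0.04t))/4.15;  IBU = (α/100)·m·U·1000/V;  BU:GU = IBU/GP
U = 1.65·0.000125^(55/1000)·(1−e^(−0.04·39))/4.15 = 0.1916
IBU = (4.8/100)·60·0.1916·1000/24.6 = 22.4272
BU:GU = 22.4272/55

0.4078


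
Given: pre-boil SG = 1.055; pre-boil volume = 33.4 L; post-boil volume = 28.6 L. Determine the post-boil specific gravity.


SG_post = 1 + (SG_pre − 1)·V_pre/V_post
pts_pre = (1.055 − 1)·1000 = 55.0000
pts_post = 55.0000·33.4/28.6 = 64.2308
SG_post = 1 + 64.2308/1000

1.0642


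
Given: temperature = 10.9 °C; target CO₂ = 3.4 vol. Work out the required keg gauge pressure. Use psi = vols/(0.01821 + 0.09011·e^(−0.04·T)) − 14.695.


psi = 3.4/(0.01821 + 0.09011·e^(−0.04·10.9)) − 14.695

29.7630 psi


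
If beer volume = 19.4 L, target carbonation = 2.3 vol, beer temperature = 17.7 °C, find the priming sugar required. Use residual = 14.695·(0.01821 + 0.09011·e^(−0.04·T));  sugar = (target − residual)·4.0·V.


residual = 14.695·(0.01821 + 0.09011·e^(−0.04·17.7)) = 0.9199
sugar = (2.3 − 0.9199)·4.0·19.4

107.0944 g


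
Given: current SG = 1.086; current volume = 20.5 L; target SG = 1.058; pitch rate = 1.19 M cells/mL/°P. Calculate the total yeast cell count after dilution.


V_w = V·((SG_c−1)/(SG_t−1)−1);  °P = 259 − 259/SG_t;  cells = rate·(V+V_w)·°P
V_w = 20.5·((1.086−1)/(1.058−1)−1) = 9.8966
V_final = 20.5 + 9.8966 = 30.3966
°P = 259 − 259/1.058 = 14.1985
cells = 1.19·30.3966·14.1985

513.5862 billion cells


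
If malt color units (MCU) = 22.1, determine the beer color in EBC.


SRM = 1.4922·MCU^0.6859;  EBC = SRM·1.97
SRM = 1.4922·22.1^0.6859 = 12.4723
EBC = 12.4723·1.97

24.5704 EBC


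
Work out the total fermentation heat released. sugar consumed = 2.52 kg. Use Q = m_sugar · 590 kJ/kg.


Q = 2.52 · 590

1486.8000 kJ


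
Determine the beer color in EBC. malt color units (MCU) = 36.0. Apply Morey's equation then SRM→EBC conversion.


SRM = 1.4922·MCU^0.6859;  EBC = SRM·1.97
SRM = 1.4922·36.0^0.6859 = 17.4299
EBC = 17.4299·1.97

34.3369 EBC


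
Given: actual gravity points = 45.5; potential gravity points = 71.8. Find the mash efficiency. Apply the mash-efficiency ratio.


efficiency = actual / potential × 100
efficiency = 45.5 / 71.8 × 100

63.3705 %


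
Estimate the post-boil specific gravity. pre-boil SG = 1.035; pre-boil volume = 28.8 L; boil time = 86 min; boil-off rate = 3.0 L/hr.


V_post = V_pre − rate·(t/60);  SG_post = 1 + (SG_pre−1)·V_pre/V_post
V_post = 28.8 − 3.0·(86/60) = 24.5000
SG_post = 1 + (1.035 − 1)·28.8/24.5000

1.0411


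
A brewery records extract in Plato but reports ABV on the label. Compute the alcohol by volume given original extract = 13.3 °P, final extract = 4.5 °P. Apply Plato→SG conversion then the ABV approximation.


SG = 259/(259 − P);  ABV = (OG − FG)·131.25
OG = 259/(259 − 13.3) = 1.0541
FG = 259/(259 − 4.5) = 1.0177
ABV = (1.0541 − 1.0177)·131.25

4.7840 % ABV


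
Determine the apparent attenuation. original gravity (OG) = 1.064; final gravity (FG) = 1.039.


AA = (OG − FG)/(OG − 1) · 100
AA = (1.064 − 1.039)/(1.064 − 1) · 100

39.0625 %


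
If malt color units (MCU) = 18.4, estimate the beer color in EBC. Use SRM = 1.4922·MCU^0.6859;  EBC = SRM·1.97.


SRM = 1.4922·18.4^0.6859 = 10.9993
EBC = 10.9993·1.97

21.6686 EBC


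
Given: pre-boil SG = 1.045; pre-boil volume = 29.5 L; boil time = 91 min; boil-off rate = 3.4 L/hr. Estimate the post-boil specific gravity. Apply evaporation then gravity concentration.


V_post = V_pre − rate·(t/60);  SG_post = 1 + (SG_pre−1)·V_pre/V_post
V_post = 29.5 − 3.4·(91/60) = 24.3433
SG_post = 1 + (1.045 − 1)·29.5/24.3433

1.0545


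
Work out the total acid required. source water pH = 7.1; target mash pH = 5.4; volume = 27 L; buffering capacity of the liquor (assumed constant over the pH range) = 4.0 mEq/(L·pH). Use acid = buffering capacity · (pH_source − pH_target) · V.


acid = 4.0 · (7.1 − 5.4) · 27

183.6000 mEq


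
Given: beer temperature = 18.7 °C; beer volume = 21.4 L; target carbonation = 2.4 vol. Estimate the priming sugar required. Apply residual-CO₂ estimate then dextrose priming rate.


residual = 14.695·(0.01821 + 0.09011·e^(−0.04·T));  sugar = (target − residual)·4.0·V
residual = 14.695·(0.01821 + 0.09011·e^(−0.04·18.7)) = 0.8943
sugar = (2.4 − 0.8943)·4.0·21.4

128.8845 g


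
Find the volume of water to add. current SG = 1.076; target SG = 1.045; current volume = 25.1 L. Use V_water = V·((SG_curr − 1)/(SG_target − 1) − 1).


V_water = 25.1·((1.076 − 1)/(1.045 − 1) − 1)

17.2911 L


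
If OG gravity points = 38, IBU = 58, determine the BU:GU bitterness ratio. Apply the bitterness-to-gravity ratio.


BU:GU = IBU / OG_points
BU:GU = 58 / 38

1.5263


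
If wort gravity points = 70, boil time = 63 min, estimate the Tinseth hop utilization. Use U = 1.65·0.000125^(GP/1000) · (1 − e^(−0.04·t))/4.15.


bigness = 1.65·0.000125^(70/1000) = 0.8796
boil_factor = (1 − e^(−0.04·63))/4.15 = 0.2216
U = 0.8796 · 0.2216

0.1949


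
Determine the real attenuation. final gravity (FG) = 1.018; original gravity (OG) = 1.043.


AA = (OG−FG)/(OG−1)·100;  RA = AA·0.8192
AA = (1.043 − 1.018)/(1.043 − 1)·100 = 58.1395
RA = 58.1395·0.8192

47.6279 %


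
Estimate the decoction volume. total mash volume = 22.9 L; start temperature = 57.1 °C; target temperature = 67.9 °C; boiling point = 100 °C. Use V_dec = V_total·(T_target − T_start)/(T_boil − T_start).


V_dec = 22.9·(67.9 − 57.1)/(100 − 57.1)

5.7650 L


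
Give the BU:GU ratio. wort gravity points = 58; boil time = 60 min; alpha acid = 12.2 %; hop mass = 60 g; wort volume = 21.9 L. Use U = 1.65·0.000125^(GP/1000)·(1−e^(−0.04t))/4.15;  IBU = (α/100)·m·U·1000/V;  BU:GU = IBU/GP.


U = 1.65·0.000125^(58/1000)·(1−e^(−0.04·60))/4.15 = 0.2147
IBU = (12.2/100)·60·0.2147·1000/21.9 = 71.7501
BU:GU = 71.7501/58

1.2371


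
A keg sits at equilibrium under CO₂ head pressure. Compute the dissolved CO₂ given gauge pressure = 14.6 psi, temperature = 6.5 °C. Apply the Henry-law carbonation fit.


vols = (P + 14.695)·(0.01821 + 0.09011·e^(−0.04·T))
vols = (14.6 + 14.695)·(0.01821 + 0.09011·e^(−0.04·6.5))

2.5689 volumes


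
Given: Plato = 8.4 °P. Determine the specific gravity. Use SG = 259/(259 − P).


SG = 259/(259 − 8.4)

1.0335


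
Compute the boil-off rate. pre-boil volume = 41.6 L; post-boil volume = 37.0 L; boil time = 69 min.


rate = (V_pre − V_post) / (t_min/60)
rate = (41.6 − 37.0) / (69/60)

4.0000 L/hr


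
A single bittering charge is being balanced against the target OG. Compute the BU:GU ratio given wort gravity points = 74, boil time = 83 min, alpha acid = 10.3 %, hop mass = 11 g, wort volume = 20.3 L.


U = 1.65·0.000125^(GP/1000)·(1−e^(−0.04t))/4.15;  IBU = (α/100)·m·U·1000/V;  BU:GU = IBU/GP
U = 1.65·0.000125^(74/1000)·(1−e^(−0.04·83))/4.15 = 0.1971
IBU = (10.3/100)·11·0.1971·1000/20.3 = 10.9989
BU:GU = 10.9989/74

0.1486


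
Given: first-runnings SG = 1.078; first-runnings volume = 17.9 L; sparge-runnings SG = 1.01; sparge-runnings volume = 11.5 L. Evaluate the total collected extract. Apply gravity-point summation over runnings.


total = Σ (SG_i − 1)·1000·V_i
first = (1.078 − 1)·1000·17.9 = 1396.2000
sparge = (1.01 − 1)·1000·11.5 = 115.0000
total = 1396.2000 + 115.0000

1511.2000 gravity·L


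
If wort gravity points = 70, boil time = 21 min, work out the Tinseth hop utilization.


U = 1.65·0.000125^(GP/1000) · (1 − e^(−0.04·t))/4.15
bigness = 1.65·0.000125^(70/1000) = 0.8796
boil_factor = (1 − e^(−0.04·21))/4.15 = 0.1369
U = 0.8796 · 0.1369

0.1204


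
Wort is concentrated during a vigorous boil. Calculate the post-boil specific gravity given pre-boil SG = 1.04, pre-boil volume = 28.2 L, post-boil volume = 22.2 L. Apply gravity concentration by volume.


SG_post = 1 + (SG_pre − 1)·V_pre/V_post
pts_pre = (1.04 − 1)·1000 = 40.0000
pts_post = 40.0000·28.2/22.2 = 50.8108
SG_post = 1 + 50.8108/1000

1.0508


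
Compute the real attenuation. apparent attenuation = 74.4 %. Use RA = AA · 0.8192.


RA = 74.4 · 0.8192

60.9485 %


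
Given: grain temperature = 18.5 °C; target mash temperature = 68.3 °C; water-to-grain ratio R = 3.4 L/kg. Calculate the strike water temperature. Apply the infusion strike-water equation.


T_strike = (0.41/R)·(T_mash − T_grain) + T_mash
T_strike = (0.41/3.4)·(68.3 − 18.5) + 68.3

74.3053 °C


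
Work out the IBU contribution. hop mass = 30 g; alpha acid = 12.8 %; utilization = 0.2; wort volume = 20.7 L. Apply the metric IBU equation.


IBU = (α/100)·mass·U·1000 / V
IBU = (12.8/100)·30·0.2·1000 / 20.7

37.1014 IBU


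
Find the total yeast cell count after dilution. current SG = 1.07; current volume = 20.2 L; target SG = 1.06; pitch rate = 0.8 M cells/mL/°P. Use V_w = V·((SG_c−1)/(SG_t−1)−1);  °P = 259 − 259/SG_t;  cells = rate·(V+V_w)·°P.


V_w = 20.2·((1.07−1)/(1.06−1)−1) = 3.3667
V_final = 20.2 + 3.3667 = 23.5667
°P = 259 − 259/1.06 = 14.6604
cells = 0.8·23.5667·14.6604

276.3970 billion cells


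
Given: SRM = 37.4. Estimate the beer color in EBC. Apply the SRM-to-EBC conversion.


EBC = SRM · 1.97
EBC = 37.4 · 1.97

73.6780 EBC


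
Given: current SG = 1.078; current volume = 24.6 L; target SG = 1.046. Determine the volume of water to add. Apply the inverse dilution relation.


V_water = V·((SG_curr − 1)/(SG_target − 1) − 1)
V_water = 24.6·((1.078 − 1)/(1.046 − 1) − 1)

17.1130 L


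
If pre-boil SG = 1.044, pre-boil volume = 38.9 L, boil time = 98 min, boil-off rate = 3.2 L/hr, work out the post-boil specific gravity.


V_post = V_pre − rate·(t/60);  SG_post = 1 + (SG_pre−1)·V_pre/V_post
V_post = 38.9 − 3.2·(98/60) = 33.6733
SG_post = 1 + (1.044 − 1)·38.9/33.6733

1.0508


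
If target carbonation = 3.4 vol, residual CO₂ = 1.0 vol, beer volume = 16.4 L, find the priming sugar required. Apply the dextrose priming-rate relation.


sugar = (target − residual)·4.0·V
sugar = (3.4 − 1.0)·4.0·16.4

157.4400 g


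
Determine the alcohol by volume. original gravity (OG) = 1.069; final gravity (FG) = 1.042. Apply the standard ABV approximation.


ABV = (OG − FG) · 131.25
ABV = (1.069 − 1.042) · 131.25

3.5437 % ABV


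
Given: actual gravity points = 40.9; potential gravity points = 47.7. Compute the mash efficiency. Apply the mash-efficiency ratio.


efficiency = actual / potential × 100
efficiency = 40.9 / 47.7 × 100

85.7442 %


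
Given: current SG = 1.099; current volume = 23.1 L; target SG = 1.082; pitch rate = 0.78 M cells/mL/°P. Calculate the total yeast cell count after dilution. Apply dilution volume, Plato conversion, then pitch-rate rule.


V_w = V·((SG_c−1)/(SG_t−1)−1);  °P = 259 − 259/SG_t;  cells = rate·(V+V_w)·°P
V_w = 23.1·((1.099−1)/(1.082−1)−1) = 4.7890
V_final = 23.1 + 4.7890 = 27.8890
°P = 259 − 259/1.082 = 19.6285
cells = 0.78·27.8890·19.6285

426.9866 billion cells


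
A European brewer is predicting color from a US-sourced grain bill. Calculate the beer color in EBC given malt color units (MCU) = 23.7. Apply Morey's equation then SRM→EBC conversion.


SRM = 1.4922·MCU^0.6859;  EBC = SRM·1.97
SRM = 1.4922·23.7^0.6859 = 13.0848
EBC = 13.0848·1.97

25.7770 EBC


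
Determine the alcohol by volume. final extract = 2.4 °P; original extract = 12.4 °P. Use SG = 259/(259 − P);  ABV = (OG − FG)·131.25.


OG = 259/(259 − 12.4) = 1.0503
FG = 259/(259 − 2.4) = 1.0094
ABV = (1.0503 − 1.0094)·131.25

5.3722 % ABV


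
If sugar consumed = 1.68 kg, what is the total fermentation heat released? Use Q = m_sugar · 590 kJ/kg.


Q = 1.68 · 590

991.2000 kJ


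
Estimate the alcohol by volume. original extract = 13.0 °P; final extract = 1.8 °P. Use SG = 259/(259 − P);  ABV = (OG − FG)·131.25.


OG = 259/(259 − 13.0) = 1.0528
FG = 259/(259 − 1.8) = 1.0070
ABV = (1.0528 − 1.0070)·131.25

6.0174 % ABV


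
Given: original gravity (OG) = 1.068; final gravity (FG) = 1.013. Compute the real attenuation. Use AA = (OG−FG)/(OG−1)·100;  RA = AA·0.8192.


AA = (1.068 − 1.013)/(1.068 − 1)·100 = 80.8824
RA = 80.8824·0.8192

66.2588 %


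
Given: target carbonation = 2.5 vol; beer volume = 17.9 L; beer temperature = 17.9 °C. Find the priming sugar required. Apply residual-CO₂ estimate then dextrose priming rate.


residual = 14.695·(0.01821 + 0.09011·e^(−0.04·T));  sugar = (target − residual)·4.0·V
residual = 14.695·(0.01821 + 0.09011·e^(−0.04·17.9)) = 0.9147
sugar = (2.5 − 0.9147)·4.0·17.9

113.5060 g


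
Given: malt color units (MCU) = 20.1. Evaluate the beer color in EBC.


SRM = 1.4922·MCU^0.6859;  EBC = SRM·1.97
SRM = 1.4922·20.1^0.6859 = 11.6866
EBC = 11.6866·1.97

23.0227 EBC


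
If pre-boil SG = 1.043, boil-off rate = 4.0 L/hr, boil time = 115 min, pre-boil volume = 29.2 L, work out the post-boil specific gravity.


V_post = V_pre − rate·(t/60);  SG_post = 1 + (SG_pre−1)·V_pre/V_post
V_post = 29.2 − 4.0·(115/60) = 21.5333
SG_post = 1 + (1.043 − 1)·29.2/21.5333

1.0583


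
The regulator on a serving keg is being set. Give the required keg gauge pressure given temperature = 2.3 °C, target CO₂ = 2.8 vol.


psi = vols/(0.01821 + 0.09011·e^(−0.04·T)) − 14.695
psi = 2.8/(0.01821 + 0.09011·e^(−0.04·2.3)) − 14.695

13.1935 psi


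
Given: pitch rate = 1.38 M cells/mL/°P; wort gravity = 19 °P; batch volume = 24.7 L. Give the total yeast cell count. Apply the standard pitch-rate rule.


cells (billions) = rate · V_L · °P
cells = 1.38 · 24.7 · 19

647.6340 billion cells


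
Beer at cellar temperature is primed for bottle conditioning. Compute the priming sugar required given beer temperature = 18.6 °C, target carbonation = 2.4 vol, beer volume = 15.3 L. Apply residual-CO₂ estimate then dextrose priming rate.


residual = 14.695·(0.01821 + 0.09011·e^(−0.04·T));  sugar = (target − residual)·4.0·V
residual = 14.695·(0.01821 + 0.09011·e^(−0.04·18.6)) = 0.8969
sugar = (2.4 − 0.8969)·4.0·15.3

91.9926 g


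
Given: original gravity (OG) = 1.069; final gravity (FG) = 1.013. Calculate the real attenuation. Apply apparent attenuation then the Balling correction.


AA = (OG−FG)/(OG−1)·100;  RA = AA·0.8192
AA = (1.069 − 1.013)/(1.069 − 1)·100 = 81.1594
RA = 81.1594·0.8192

66.4858 %


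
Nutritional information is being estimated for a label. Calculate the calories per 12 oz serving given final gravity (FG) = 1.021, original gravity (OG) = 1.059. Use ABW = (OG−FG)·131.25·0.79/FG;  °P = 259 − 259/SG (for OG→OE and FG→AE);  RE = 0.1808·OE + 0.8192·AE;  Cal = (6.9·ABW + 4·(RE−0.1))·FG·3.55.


ABW = (1.059 − 1.021)·131.25·0.79/1.021 = 3.8591
OE = 259 − 259/1.059 = 14.4297 °P
AE = 259 − 259/1.021 = 5.3271 °P
RE = 0.1808·14.4297 + 0.8192·5.3271 = 6.9729 °P
Cal = (6.9·3.8591 + 4·(6.9729−0.1))·1.021·3.55

196.1575 kcal


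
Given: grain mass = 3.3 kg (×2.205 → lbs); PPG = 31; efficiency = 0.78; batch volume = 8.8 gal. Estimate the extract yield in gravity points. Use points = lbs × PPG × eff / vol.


lbs = 3.3 × 2.205 = 7.2765
points = 7.2765 × 31 × 0.78 / 8.8

19.9938 points


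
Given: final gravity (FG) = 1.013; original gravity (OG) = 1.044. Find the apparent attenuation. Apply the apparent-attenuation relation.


AA = (OG − FG)/(OG − 1) · 100
AA = (1.044 − 1.013)/(1.044 − 1) · 100

70.4545 %


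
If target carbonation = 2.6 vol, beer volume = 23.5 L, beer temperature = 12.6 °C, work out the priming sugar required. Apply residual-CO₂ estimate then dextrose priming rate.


residual = 14.695·(0.01821 + 0.09011·e^(−0.04·T));  sugar = (target − residual)·4.0·V
residual = 14.695·(0.01821 + 0.09011·e^(−0.04·12.6)) = 1.0675
sugar = (2.6 − 1.0675)·4.0·23.5

144.0515 g


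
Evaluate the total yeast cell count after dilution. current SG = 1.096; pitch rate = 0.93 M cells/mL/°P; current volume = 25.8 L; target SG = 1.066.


V_w = V·((SG_c−1)/(SG_t−1)−1);  °P = 259 − 259/SG_t;  cells = rate·(V+V_w)·°P
V_w = 25.8·((1.096−1)/(1.066−1)−1) = 11.7273
V_final = 25.8 + 11.7273 = 37.5273
°P = 259 − 259/1.066 = 16.0356
cells = 0.93·37.5273·16.0356

559.6499 billion cells


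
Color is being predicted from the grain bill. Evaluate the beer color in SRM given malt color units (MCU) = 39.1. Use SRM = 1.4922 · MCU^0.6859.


SRM = 1.4922 · 39.1^0.6859

18.4460 SRM


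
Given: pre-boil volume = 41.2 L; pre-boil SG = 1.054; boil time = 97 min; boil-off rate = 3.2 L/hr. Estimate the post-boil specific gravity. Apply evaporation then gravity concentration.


V_post = V_pre − rate·(t/60);  SG_post = 1 + (SG_pre−1)·V_pre/V_post
V_post = 41.2 − 3.2·(97/60) = 36.0267
SG_post = 1 + (1.054 − 1)·41.2/36.0267

1.0618


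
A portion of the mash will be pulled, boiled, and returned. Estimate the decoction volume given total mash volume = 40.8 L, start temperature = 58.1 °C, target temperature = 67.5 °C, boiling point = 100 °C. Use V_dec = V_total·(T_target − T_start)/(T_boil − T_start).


V_dec = 40.8·(67.5 − 58.1)/(100 − 58.1)

9.1532 L


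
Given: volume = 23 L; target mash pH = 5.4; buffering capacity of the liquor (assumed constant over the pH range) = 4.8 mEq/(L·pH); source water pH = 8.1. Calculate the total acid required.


acid = buffering capacity · (pH_source − pH_target) · V
acid = 4.8 · (8.1 − 5.4) · 23

298.0800 mEq


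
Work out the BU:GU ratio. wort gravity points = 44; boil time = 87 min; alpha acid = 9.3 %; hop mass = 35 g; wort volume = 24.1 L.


U = 1.65·0.000125^(GP/1000)·(1−e^(−0.04t))/4.15;  IBU = (α/100)·m·U·1000/V;  BU:GU = IBU/GP
U = 1.65·0.000125^(44/1000)·(1−e^(−0.04·87))/4.15 = 0.2595
IBU = (9.3/100)·35·0.2595·1000/24.1 = 35.0464
BU:GU = 35.0464/44

0.7965


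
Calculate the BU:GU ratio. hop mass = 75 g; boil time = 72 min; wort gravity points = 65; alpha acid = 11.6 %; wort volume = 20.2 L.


U = 1.65·0.000125^(GP/1000)·(1−e^(−0.04t))/4.15;  IBU = (α/100)·m·U·1000/V;  BU:GU = IBU/GP
U = 1.65·0.000125^(65/1000)·(1−e^(−0.04·72))/4.15 = 0.2092
IBU = (11.6/100)·75·0.2092·1000/20.2 = 90.1183
BU:GU = 90.1183/65

1.3864


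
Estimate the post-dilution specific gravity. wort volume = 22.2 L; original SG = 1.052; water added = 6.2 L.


SG_new = 1 + (SG_old − 1)·V_old/(V_old + V_water)
pts = (1.052 − 1)·1000·22.2/(22.2 + 6.2) = 40.6479
SG_new = 1 + 40.6479/1000

1.0406


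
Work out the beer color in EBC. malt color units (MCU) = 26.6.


SRM = 1.4922·MCU^0.6859;  EBC = SRM·1.97
SRM = 1.4922·26.6^0.6859 = 14.1629
EBC = 14.1629·1.97

27.9010 EBC


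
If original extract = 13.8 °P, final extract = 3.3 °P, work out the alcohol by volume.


SG = 259/(259 − P);  ABV = (OG − FG)·131.25
OG = 259/(259 − 13.8) = 1.0563
FG = 259/(259 − 3.3) = 1.0129
ABV = (1.0563 − 1.0129)·131.25

5.6929 % ABV


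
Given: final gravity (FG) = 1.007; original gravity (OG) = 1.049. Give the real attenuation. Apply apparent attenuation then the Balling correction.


AA = (OG−FG)/(OG−1)·100;  RA = AA·0.8192
AA = (1.049 − 1.007)/(1.049 − 1)·100 = 85.7143
RA = 85.7143·0.8192

70.2171 %


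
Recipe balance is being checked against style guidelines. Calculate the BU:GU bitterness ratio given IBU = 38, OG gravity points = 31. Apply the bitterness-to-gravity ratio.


BU:GU = IBU / OG_points
BU:GU = 38 / 31

1.2258


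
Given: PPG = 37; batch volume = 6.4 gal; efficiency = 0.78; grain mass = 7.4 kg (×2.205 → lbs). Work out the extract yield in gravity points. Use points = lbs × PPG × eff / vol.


lbs = 7.4 × 2.205 = 16.3170
points = 16.3170 × 37 × 0.78 / 6.4

73.5795 points


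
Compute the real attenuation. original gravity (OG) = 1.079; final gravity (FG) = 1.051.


AA = (OG−FG)/(OG−1)·100;  RA = AA·0.8192
AA = (1.079 − 1.051)/(1.079 − 1)·100 = 35.4430
RA = 35.4430·0.8192

29.0349 %


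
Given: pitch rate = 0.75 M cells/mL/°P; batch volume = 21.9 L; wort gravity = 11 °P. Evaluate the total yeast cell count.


cells (billions) = rate · V_L · °P
cells = 0.75 · 21.9 · 11

180.6750 billion cells


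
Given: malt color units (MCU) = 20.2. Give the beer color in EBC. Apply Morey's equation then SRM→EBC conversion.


SRM = 1.4922·MCU^0.6859;  EBC = SRM·1.97
SRM = 1.4922·20.2^0.6859 = 11.7265
EBC = 11.7265·1.97

23.1012 EBC


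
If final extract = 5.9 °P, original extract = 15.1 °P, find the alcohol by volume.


SG = 259/(259 − P);  ABV = (OG − FG)·131.25
OG = 259/(259 − 15.1) = 1.0619
FG = 259/(259 − 5.9) = 1.0233
ABV = (1.0619 − 1.0233)·131.25

5.0662 % ABV


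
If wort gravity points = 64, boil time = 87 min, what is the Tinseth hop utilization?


U = 1.65·0.000125^(GP/1000) · (1 − e^(−0.04·t))/4.15
bigness = 1.65·0.000125^(64/1000) = 0.9283
boil_factor = (1 − e^(−0.04·87))/4.15 = 0.2335
U = 0.9283 · 0.2335

0.2168


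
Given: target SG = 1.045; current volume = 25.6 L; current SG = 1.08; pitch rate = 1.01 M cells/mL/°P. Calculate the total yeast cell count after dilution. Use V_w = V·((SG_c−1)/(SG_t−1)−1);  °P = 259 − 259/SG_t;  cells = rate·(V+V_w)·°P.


V_w = 25.6·((1.08−1)/(1.045−1)−1) = 19.9111
V_final = 25.6 + 19.9111 = 45.5111
°P = 259 − 259/1.045 = 11.1531
cells = 1.01·45.5111·11.1531

512.6663 billion cells


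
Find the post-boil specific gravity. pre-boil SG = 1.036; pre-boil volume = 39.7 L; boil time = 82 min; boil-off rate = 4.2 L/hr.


V_post = V_pre − rate·(t/60);  SG_post = 1 + (SG_pre−1)·V_pre/V_post
V_post = 39.7 − 4.2·(82/60) = 33.9600
SG_post = 1 + (1.036 − 1)·39.7/33.9600

1.0421


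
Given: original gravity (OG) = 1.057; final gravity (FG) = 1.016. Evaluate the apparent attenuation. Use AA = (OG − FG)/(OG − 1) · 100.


AA = (1.057 − 1.016)/(1.057 − 1) · 100

71.9298 %


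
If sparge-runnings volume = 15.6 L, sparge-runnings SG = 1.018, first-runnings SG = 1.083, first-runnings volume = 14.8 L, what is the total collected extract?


total = Σ (SG_i − 1)·1000·V_i
first = (1.083 − 1)·1000·14.8 = 1228.4000
sparge = (1.018 − 1)·1000·15.6 = 280.8000
total = 1228.4000 + 280.8000

1509.2000 gravity·L


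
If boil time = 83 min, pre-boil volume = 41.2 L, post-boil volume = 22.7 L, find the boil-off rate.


rate = (V_pre − V_post) / (t_min/60)
rate = (41.2 − 22.7) / (83/60)

13.3735 L/hr


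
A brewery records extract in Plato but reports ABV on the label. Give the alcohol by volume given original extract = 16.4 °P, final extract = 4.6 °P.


SG = 259/(259 − P);  ABV = (OG − FG)·131.25
OG = 259/(259 − 16.4) = 1.0676
FG = 259/(259 − 4.6) = 1.0181
ABV = (1.0676 − 1.0181)·131.25

6.4994 % ABV


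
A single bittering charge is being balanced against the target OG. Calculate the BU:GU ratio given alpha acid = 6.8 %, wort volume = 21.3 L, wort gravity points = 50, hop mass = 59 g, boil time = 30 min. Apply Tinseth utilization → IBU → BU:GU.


U = 1.65·0.000125^(GP/1000)·(1−e^(−0.04t))/4.15;  IBU = (α/100)·m·U·1000/V;  BU:GU = IBU/GP
U = 1.65·0.000125^(50/1000)·(1−e^(−0.04·30))/4.15 = 0.1773
IBU = (6.8/100)·59·0.1773·1000/21.3 = 33.3902
BU:GU = 33.3902/50

0.6678


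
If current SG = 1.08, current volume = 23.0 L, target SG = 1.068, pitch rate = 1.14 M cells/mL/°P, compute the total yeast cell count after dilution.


V_w = V·((SG_c−1)/(SG_t−1)−1);  °P = 259 − 259/SG_t;  cells = rate·(V+V_w)·°P
V_w = 23.0·((1.08−1)/(1.068−1)−1) = 4.0588
V_final = 23.0 + 4.0588 = 27.0588
°P = 259 − 259/1.068 = 16.4906
cells = 1.14·27.0588·16.4906

508.6876 billion cells


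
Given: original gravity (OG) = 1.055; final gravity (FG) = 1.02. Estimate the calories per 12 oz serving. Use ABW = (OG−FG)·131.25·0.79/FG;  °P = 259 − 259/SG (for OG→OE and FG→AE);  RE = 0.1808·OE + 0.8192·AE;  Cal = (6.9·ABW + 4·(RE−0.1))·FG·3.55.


ABW = (1.055 − 1.02)·131.25·0.79/1.02 = 3.5579
OE = 259 − 259/1.055 = 13.5024 °P
AE = 259 − 259/1.02 = 5.0784 °P
RE = 0.1808·13.5024 + 0.8192·5.0784 = 6.6015 °P
Cal = (6.9·3.5579 + 4·(6.6015−0.1))·1.02·3.55

183.0613 kcal


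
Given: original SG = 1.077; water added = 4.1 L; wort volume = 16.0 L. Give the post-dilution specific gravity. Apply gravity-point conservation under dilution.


SG_new = 1 + (SG_old − 1)·V_old/(V_old + V_water)
pts = (1.077 − 1)·1000·16.0/(16.0 + 4.1) = 61.2935
SG_new = 1 + 61.2935/1000

1.0613


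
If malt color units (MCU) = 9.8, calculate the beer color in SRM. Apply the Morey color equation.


SRM = 1.4922 · MCU^0.6859
SRM = 1.4922 · 9.8^0.6859

7.1402 SRM


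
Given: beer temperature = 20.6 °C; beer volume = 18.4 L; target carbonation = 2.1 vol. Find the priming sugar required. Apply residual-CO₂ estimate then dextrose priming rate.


residual = 14.695·(0.01821 + 0.09011·e^(−0.04·T));  sugar = (target − residual)·4.0·V
residual = 14.695·(0.01821 + 0.09011·e^(−0.04·20.6)) = 0.8485
sugar = (2.1 − 0.8485)·4.0·18.4

92.1124 g


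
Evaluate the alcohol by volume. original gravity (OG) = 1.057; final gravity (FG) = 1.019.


ABV = (OG − FG) · 131.25
ABV = (1.057 − 1.019) · 131.25

4.9875 % ABV


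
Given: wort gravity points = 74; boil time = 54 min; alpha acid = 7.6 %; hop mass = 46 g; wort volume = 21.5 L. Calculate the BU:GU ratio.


U = 1.65·0.000125^(GP/1000)·(1−e^(−0.04t))/4.15;  IBU = (α/100)·m·U·1000/V;  BU:GU = IBU/GP
U = 1.65·0.000125^(74/1000)·(1−e^(−0.04·54))/4.15 = 0.1809
IBU = (7.6/100)·46·0.1809·1000/21.5 = 29.4120
BU:GU = 29.4120/74

0.3975


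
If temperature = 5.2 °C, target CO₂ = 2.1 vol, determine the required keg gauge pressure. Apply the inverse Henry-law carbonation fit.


psi = vols/(0.01821 + 0.09011·e^(−0.04·T)) − 14.695
psi = 2.1/(0.01821 + 0.09011·e^(−0.04·5.2)) − 14.695

8.2814 psi


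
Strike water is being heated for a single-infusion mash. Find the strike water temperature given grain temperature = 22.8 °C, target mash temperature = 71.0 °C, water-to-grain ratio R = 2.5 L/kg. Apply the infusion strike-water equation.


T_strike = (0.41/R)·(T_mash − T_grain) + T_mash
T_strike = (0.41/2.5)·(71.0 − 22.8) + 71.0

78.9048 °C


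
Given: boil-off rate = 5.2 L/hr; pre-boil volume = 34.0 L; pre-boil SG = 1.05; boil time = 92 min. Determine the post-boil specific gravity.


V_post = V_pre − rate·(t/60);  SG_post = 1 + (SG_pre−1)·V_pre/V_post
V_post = 34.0 − 5.2·(92/60) = 26.0267
SG_post = 1 + (1.05 − 1)·34.0/26.0267

1.0653


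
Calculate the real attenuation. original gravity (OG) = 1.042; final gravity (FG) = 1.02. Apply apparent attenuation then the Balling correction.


AA = (OG−FG)/(OG−1)·100;  RA = AA·0.8192
AA = (1.042 − 1.02)/(1.042 − 1)·100 = 52.3810
RA = 52.3810·0.8192

42.9105 %


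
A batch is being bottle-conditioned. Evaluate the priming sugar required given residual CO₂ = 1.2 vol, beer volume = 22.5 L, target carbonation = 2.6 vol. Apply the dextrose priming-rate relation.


sugar = (target − residual)·4.0·V
sugar = (2.6 − 1.2)·4.0·22.5

126.0000 g


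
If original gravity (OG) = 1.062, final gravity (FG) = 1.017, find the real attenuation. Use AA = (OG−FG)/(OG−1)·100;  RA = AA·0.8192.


AA = (1.062 − 1.017)/(1.062 − 1)·100 = 72.5806
RA = 72.5806·0.8192

59.4581 %


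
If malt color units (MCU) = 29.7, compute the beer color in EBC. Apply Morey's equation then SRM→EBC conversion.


SRM = 1.4922·MCU^0.6859;  EBC = SRM·1.97
SRM = 1.4922·29.7^0.6859 = 15.2753
EBC = 15.2753·1.97

30.0924 EBC


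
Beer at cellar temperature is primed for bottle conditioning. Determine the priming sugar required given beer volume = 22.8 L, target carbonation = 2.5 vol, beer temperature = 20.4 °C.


residual = 14.695·(0.01821 + 0.09011·e^(−0.04·T));  sugar = (target − residual)·4.0·V
residual = 14.695·(0.01821 + 0.09011·e^(−0.04·20.4)) = 0.8531
sugar = (2.5 − 0.8531)·4.0·22.8

150.1938 g


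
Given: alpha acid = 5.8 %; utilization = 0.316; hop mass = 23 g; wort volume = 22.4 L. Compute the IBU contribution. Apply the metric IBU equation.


IBU = (α/100)·mass·U·1000 / V
IBU = (5.8/100)·23·0.316·1000 / 22.4

18.8189 IBU


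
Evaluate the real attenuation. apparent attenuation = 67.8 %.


RA = AA · 0.8192
RA = 67.8 · 0.8192

55.5418 %


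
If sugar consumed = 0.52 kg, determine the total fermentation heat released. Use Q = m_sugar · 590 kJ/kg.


Q = 0.52 · 590

306.8000 kJ


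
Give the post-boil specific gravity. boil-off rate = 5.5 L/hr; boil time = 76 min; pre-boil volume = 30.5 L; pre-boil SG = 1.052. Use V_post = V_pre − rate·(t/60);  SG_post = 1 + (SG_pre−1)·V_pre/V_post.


V_post = 30.5 − 5.5·(76/60) = 23.5333
SG_post = 1 + (1.052 − 1)·30.5/23.5333

1.0674


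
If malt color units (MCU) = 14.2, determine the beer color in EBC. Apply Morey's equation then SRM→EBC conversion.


SRM = 1.4922·MCU^0.6859;  EBC = SRM·1.97
SRM = 1.4922·14.2^0.6859 = 9.2083
EBC = 9.2083·1.97

18.1404 EBC


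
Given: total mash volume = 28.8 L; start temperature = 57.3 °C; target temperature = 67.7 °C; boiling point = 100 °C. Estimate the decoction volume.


V_dec = V_total·(T_target − T_start)/(T_boil − T_start)
V_dec = 28.8·(67.7 − 57.3)/(100 − 57.3)

7.0145 L


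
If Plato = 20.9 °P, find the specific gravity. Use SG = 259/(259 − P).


SG = 259/(259 − 20.9)

1.0878


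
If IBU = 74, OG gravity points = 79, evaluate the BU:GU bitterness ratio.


BU:GU = IBU / OG_points
BU:GU = 74 / 79

0.9367


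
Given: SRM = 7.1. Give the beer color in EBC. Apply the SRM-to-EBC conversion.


EBC = SRM · 1.97
EBC = 7.1 · 1.97

13.9870 EBC


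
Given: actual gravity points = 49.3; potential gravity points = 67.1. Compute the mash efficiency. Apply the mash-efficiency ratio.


efficiency = actual / potential × 100
efficiency = 49.3 / 67.1 × 100

73.4724 %


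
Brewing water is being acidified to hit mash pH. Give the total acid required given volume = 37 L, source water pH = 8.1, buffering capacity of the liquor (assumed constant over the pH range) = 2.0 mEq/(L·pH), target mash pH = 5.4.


acid = buffering capacity · (pH_source − pH_target) · V
acid = 2.0 · (8.1 − 5.4) · 37

199.8000 mEq


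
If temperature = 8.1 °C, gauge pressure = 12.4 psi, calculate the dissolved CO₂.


vols = (P + 14.695)·(0.01821 + 0.09011·e^(−0.04·T))
vols = (12.4 + 14.695)·(0.01821 + 0.09011·e^(−0.04·8.1))

2.2592 volumes


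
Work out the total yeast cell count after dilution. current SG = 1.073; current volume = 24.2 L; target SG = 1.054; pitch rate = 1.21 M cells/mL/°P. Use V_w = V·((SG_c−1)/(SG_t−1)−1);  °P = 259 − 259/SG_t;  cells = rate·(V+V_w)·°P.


V_w = 24.2·((1.073−1)/(1.054−1)−1) = 8.5148
V_final = 24.2 + 8.5148 = 32.7148
°P = 259 − 259/1.054 = 13.2694
cells = 1.21·32.7148·13.2694

525.2702 billion cells


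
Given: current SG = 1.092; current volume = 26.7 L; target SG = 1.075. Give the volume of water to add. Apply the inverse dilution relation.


V_water = V·((SG_curr − 1)/(SG_target − 1) − 1)
V_water = 26.7·((1.092 − 1)/(1.075 − 1) − 1)

6.0520 L


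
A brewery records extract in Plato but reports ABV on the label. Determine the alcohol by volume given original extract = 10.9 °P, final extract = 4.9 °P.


SG = 259/(259 − P);  ABV = (OG − FG)·131.25
OG = 259/(259 − 10.9) = 1.0439
FG = 259/(259 − 4.9) = 1.0193
ABV = (1.0439 − 1.0193)·131.25

3.2353 % ABV


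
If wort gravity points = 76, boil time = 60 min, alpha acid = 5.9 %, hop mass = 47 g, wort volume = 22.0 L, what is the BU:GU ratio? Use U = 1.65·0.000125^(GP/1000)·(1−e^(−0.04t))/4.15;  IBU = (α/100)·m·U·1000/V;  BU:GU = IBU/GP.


U = 1.65·0.000125^(76/1000)·(1−e^(−0.04·60))/4.15 = 0.1826
IBU = (5.9/100)·47·0.1826·1000/22.0 = 23.0158
BU:GU = 23.0158/76

0.3028


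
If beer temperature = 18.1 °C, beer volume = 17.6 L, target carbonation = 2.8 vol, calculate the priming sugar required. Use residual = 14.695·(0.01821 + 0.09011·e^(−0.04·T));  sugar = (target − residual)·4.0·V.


residual = 14.695·(0.01821 + 0.09011·e^(−0.04·18.1)) = 0.9096
sugar = (2.8 − 0.9096)·4.0·17.6

133.0867 g


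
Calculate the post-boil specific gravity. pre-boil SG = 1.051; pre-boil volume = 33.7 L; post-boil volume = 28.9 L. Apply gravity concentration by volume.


SG_post = 1 + (SG_pre − 1)·V_pre/V_post
pts_pre = (1.051 − 1)·1000 = 51.0000
pts_post = 51.0000·33.7/28.9 = 59.4706
SG_post = 1 + 59.4706/1000

1.0595


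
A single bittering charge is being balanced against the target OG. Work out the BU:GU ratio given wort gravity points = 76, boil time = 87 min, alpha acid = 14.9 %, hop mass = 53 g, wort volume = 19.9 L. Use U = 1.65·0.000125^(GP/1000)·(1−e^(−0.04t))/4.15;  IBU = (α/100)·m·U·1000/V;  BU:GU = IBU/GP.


U = 1.65·0.000125^(76/1000)·(1−e^(−0.04·87))/4.15 = 0.1946
IBU = (14.9/100)·53·0.1946·1000/19.9 = 77.2361
BU:GU = 77.2361/76

1.0163


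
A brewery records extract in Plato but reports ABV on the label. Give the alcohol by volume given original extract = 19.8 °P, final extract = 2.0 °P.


SG = 259/(259 − P);  ABV = (OG − FG)·131.25
OG = 259/(259 − 19.8) = 1.0828
FG = 259/(259 − 2.0) = 1.0078
ABV = (1.0828 − 1.0078)·131.25

9.8429 % ABV


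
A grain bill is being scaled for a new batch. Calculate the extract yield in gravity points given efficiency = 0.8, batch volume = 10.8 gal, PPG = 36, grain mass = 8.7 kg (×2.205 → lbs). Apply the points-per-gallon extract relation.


points = lbs × PPG × eff / vol
lbs = 8.7 × 2.205 = 19.1835
points = 19.1835 × 36 × 0.8 / 10.8

51.1560 points


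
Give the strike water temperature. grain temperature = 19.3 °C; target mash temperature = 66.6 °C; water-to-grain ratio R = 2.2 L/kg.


T_strike = (0.41/R)·(T_mash − T_grain) + T_mash
T_strike = (0.41/2.2)·(66.6 − 19.3) + 66.6

75.4150 °C


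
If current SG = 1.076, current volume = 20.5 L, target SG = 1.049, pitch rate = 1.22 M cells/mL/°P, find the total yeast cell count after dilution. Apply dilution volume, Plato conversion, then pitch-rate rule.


V_w = V·((SG_c−1)/(SG_t−1)−1);  °P = 259 − 259/SG_t;  cells = rate·(V+V_w)·°P
V_w = 20.5·((1.076−1)/(1.049−1)−1) = 11.2959
V_final = 20.5 + 11.2959 = 31.7959
°P = 259 − 259/1.049 = 12.0982
cells = 1.22·31.7959·12.0982

469.3011 billion cells


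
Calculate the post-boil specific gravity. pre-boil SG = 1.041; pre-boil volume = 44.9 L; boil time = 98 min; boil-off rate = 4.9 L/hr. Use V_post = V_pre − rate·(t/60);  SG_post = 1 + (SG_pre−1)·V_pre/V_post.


V_post = 44.9 − 4.9·(98/60) = 36.8967
SG_post = 1 + (1.041 − 1)·44.9/36.8967

1.0499


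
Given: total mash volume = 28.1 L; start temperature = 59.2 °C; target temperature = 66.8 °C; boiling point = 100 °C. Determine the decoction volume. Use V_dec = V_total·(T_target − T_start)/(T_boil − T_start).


V_dec = 28.1·(66.8 − 59.2)/(100 − 59.2)

5.2343 L


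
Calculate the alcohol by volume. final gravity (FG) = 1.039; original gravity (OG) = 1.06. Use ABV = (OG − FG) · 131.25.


ABV = (1.06 − 1.039) · 131.25

2.7563 % ABV


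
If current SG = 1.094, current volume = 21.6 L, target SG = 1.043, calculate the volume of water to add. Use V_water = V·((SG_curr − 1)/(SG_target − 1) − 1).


V_water = 21.6·((1.094 − 1)/(1.043 − 1) − 1)

25.6186 L


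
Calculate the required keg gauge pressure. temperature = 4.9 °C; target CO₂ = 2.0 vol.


psi = vols/(0.01821 + 0.09011·e^(−0.04·T)) − 14.695
psi = 2.0/(0.01821 + 0.09011·e^(−0.04·4.9)) − 14.695

6.9778 psi


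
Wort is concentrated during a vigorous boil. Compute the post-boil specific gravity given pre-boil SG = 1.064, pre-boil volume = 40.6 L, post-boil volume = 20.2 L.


SG_post = 1 + (SG_pre − 1)·V_pre/V_post
pts_pre = (1.064 − 1)·1000 = 64.0000
pts_post = 64.0000·40.6/20.2 = 128.6337
SG_post = 1 + 128.6337/1000

1.1286


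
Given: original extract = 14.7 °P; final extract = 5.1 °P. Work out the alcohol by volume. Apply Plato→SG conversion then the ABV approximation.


SG = 259/(259 − P);  ABV = (OG − FG)·131.25
OG = 259/(259 − 14.7) = 1.0602
FG = 259/(259 − 5.1) = 1.0201
ABV = (1.0602 − 1.0201)·131.25

5.2612 % ABV


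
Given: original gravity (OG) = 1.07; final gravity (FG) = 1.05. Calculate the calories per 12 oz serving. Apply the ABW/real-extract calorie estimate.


ABW = (OG−FG)·131.25·0.79/FG;  °P = 259 − 259/SG (for OG→OE and FG→AE);  RE = 0.1808·OE + 0.8192·AE;  Cal = (6.9·ABW + 4·(RE−0.1))·FG·3.55
ABW = (1.07 − 1.05)·131.25·0.79/1.05 = 1.9750
OE = 259 − 259/1.07 = 16.9439 °P
AE = 259 − 259/1.05 = 12.3333 °P
RE = 0.1808·16.9439 + 0.8192·12.3333 = 13.1669 °P
Cal = (6.9·1.9750 + 4·(13.1669−0.1))·1.05·3.55

245.6244 kcal
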